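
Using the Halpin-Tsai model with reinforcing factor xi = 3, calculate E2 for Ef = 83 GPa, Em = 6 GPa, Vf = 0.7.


eta = (Ef/Em - 1)/(Ef/Em + xi) = (13.8333 - 1)/(13.8333 + 3) = 0.7624
E2 = Em*(1+xi*eta*Vf)/(1-eta*Vf) = 33.46 GPa

33.46 GPa


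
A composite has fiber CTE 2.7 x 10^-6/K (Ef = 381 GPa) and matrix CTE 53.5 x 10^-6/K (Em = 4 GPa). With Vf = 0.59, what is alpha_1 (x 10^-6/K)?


E1 = Ef*Vf + Em*(1-Vf) = 226.43
alpha_1 = (alpha_f*Ef*Vf + alpha_m*Em*(1-Vf))/E1 = 3.07 x 10^-6/K

3.07 x 10^-6/K


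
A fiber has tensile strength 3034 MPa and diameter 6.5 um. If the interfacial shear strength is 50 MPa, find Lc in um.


Lc = sigma_f * d / (2 * tau_i) = 3034 * 6.5 / (2 * 50) = 197.2 um

197.2 um


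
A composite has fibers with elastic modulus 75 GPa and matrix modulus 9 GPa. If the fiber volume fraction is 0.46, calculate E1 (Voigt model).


E1 = Ef*Vf + Em*(1-Vf) = 75*0.46 + 9*0.54 = 39.36 GPa

39.36 GPa


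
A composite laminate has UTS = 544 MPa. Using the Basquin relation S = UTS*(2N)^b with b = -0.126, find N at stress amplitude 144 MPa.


N = 0.5 * (S/UTS)^(1/b) = 0.5 * (144/544)^(1/-0.126) = 19063.8817 cycles

19063.8817 cycles


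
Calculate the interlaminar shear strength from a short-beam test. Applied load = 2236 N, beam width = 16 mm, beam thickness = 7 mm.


ILSS = 3F/(4bh) = 3*2236/(4*16*7) = 14.97 MPa

14.97 MPa


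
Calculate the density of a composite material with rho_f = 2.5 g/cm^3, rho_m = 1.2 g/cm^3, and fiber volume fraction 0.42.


rho_c = rho_f*Vf + rho_m*(1-Vf) = 2.5*0.42 + 1.2*0.58 = 1.746 g/cm^3

1.746 g/cm^3


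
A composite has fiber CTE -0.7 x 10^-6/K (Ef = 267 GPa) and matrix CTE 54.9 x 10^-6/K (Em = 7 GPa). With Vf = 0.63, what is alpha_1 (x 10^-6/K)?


E1 = Ef*Vf + Em*(1-Vf) = 170.8
alpha_1 = (alpha_f*Ef*Vf + alpha_m*Em*(1-Vf))/E1 = 0.14 x 10^-6/K

0.14 x 10^-6/K


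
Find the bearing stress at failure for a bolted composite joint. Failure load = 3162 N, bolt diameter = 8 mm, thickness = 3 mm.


sigma_br = F/(d*h) = 3162/(8*3) = 131.8 MPa

131.8 MPa


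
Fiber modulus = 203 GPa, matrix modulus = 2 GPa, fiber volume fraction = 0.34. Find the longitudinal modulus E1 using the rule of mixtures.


E1 = Ef*Vf + Em*(1-Vf) = 203*0.34 + 2*0.66 = 70.34 GPa

70.34 GPa


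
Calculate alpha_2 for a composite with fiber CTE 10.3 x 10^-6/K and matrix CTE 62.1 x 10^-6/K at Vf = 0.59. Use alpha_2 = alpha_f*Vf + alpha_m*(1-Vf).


alpha_2 = alpha_f*Vf + alpha_m*(1-Vf) = 10.3*0.59 + 62.1*0.41 = 31.5 x 10^-6/K

31.5 x 10^-6/K


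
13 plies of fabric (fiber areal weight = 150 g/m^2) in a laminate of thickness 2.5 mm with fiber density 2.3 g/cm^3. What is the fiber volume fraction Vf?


Vf = n * FAW / (rho_f * h * 1000) = 13 * 150 / (2.3 * 2.5 * 1000) = 0.3391

0.3391


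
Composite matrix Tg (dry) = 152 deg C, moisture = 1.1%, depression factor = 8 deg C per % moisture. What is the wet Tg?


Tg_wet = Tg_dry - k*moisture = 152 - 8*1.1 = 143.2 deg C

143.2 deg C


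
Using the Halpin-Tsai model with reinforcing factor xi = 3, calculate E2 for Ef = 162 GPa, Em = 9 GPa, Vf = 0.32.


eta = (Ef/Em - 1)/(Ef/Em + xi) = (18.0 - 1)/(18.0 + 3) = 0.8095
E2 = Em*(1+xi*eta*Vf)/(1-eta*Vf) = 21.59 GPa

21.59 GPa


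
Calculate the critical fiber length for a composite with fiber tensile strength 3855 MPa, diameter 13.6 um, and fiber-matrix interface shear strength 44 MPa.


Lc = sigma_f * d / (2 * tau_i) = 3855 * 13.6 / (2 * 44) = 595.8 um

595.8 um


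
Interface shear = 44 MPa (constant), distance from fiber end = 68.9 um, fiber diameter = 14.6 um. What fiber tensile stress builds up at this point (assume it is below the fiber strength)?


Force balance: sigma_f * (pi*d^2/4) = tau * (pi*d) * x  ->  sigma_f = 4 * tau * x / d
sigma_f = 4 * 44 * 68.9 / 14.6 = 830.6 MPa

830.6 MPa


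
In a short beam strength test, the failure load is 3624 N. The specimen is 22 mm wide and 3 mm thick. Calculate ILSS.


ILSS = 3F/(4bh) = 3*3624/(4*22*3) = 41.18 MPa

41.18 MPa


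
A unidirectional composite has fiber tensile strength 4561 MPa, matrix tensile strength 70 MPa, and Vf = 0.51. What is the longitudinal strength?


sigma_1 = sigma_f*Vf + sigma_m*(1-Vf) = 4561*0.51 + 70*0.49 = 2360.4 MPa

2360.4 MPa


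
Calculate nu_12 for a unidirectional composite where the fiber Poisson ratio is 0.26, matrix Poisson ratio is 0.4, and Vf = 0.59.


nu_12 = nu_f*Vf + nu_m*(1-Vf) = 0.26*0.59 + 0.4*0.41 = 0.3174

0.3174


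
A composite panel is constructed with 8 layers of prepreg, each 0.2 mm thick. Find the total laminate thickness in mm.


h = n * t_ply = 8 * 0.2 = 1.6 mm

1.6 mm


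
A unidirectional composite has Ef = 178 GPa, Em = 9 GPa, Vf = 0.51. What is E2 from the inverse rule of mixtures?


1/E2 = Vf/Ef + (1-Vf)/Em = 0.51/178 + 0.49/9
E2 = 17.45 GPa

17.45 GPa


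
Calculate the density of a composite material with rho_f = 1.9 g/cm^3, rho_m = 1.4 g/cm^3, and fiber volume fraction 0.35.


rho_c = rho_f*Vf + rho_m*(1-Vf) = 1.9*0.35 + 1.4*0.65 = 1.575 g/cm^3

1.575 g/cm^3


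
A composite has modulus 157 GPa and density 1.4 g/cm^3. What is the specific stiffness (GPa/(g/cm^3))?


Specific stiffness = E/rho = 157/1.4 = 112.1 GPa/(g/cm^3)

112.1 GPa/(g/cm^3)


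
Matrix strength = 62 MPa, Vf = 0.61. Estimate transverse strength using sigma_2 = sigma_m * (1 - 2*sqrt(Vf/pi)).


factor = 1 - 2*sqrt(0.61/pi) = 0.1187
sigma_2 = 62 * 0.1187 = 7.36 MPa

7.36 MPa


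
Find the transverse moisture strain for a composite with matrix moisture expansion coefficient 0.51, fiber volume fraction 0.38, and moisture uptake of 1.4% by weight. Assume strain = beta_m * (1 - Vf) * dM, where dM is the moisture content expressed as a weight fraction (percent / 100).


dM = 1.4/100 = 0.014
strain = beta_m * (1-Vf) * dM = 0.51 * 0.62 * 0.014 = 0.0044268

0.0044268


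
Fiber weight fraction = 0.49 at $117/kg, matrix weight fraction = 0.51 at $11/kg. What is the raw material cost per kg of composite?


Cost = cost_f*Wf + cost_m*Wm = 117*0.49 + 11*0.51 = $62.94/kg

$62.94/kg


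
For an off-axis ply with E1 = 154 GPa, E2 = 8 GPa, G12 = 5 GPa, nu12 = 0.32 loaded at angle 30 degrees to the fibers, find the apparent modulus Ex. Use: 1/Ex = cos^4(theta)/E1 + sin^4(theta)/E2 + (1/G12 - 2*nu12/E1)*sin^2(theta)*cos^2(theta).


cos^4(30) = 0.5625, sin^4(30) = 0.0625, sin^2(30)*cos^2(30) = 0.1875
1/G12 - 2*nu12/E1 = 1/5 - 2*0.32/154 = 0.195844 GPa^-1
1/Ex = 0.5625/154 + 0.0625/8 + 0.195844*0.1875 = 0.0481859 GPa^-1
Ex = 20.75 GPa

20.75 GPa


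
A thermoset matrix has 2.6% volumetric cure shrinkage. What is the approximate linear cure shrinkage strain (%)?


Linear shrinkage ≈ vol_shrink/3 = 2.6/3 = 0.867%

0.867%


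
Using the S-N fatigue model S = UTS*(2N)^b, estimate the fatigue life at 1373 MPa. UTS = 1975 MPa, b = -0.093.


N = 0.5 * (S/UTS)^(1/b) = 0.5 * (1373/1975)^(1/-0.093) = 24.9335 cycles

24.9335 cycles


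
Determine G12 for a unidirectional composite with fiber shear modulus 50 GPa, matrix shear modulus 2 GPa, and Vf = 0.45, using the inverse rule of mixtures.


1/G12 = Vf/Gf + (1-Vf)/Gm = 0.45/50 + 0.55/2
G12 = 3.52 GPa

3.52 GPa


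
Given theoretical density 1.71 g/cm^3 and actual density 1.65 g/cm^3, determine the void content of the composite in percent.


Void% = (rho_theo - rho_actual)/rho_theo * 100 = (1.71 - 1.65)/1.71 * 100 = 3.51%

3.51%


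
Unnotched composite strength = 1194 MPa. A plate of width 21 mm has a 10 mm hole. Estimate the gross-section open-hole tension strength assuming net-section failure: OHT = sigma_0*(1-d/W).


OHT = sigma_0*(1-d/W) = 1194*(1-10/21) = 625.4 MPa

625.4 MPa


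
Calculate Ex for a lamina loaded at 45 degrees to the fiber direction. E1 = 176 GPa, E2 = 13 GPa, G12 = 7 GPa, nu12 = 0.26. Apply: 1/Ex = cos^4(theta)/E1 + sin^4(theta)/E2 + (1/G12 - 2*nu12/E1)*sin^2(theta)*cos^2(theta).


cos^4(45) = 0.25, sin^4(45) = 0.25, sin^2(45)*cos^2(45) = 0.25
1/G12 - 2*nu12/E1 = 1/7 - 2*0.26/176 = 0.139903 GPa^-1
1/Ex = 0.25/176 + 0.25/13 + 0.139903*0.25 = 0.0556269 GPa^-1
Ex = 17.98 GPa

17.98 GPa


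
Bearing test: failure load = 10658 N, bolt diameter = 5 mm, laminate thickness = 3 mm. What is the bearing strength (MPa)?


sigma_br = F/(d*h) = 10658/(5*3) = 710.5 MPa

710.5 MPa


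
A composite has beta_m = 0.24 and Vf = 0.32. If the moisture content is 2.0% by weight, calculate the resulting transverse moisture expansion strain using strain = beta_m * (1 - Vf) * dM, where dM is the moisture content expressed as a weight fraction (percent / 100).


dM = 2.0/100 = 0.02
strain = beta_m * (1-Vf) * dM = 0.24 * 0.68 * 0.02 = 0.003264

0.003264


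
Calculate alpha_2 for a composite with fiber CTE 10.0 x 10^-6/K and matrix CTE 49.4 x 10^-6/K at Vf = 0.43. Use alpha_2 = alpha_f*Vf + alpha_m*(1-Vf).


alpha_2 = alpha_f*Vf + alpha_m*(1-Vf) = 10.0*0.43 + 49.4*0.57 = 32.5 x 10^-6/K

32.5 x 10^-6/K


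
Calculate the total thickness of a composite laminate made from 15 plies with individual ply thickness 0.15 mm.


h = n * t_ply = 15 * 0.15 = 2.25 mm

2.25 mm


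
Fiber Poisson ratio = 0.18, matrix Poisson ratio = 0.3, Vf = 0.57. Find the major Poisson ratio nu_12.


nu_12 = nu_f*Vf + nu_m*(1-Vf) = 0.18*0.57 + 0.3*0.43 = 0.2316

0.2316


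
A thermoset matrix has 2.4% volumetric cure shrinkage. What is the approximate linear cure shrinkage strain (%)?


Linear shrinkage ≈ vol_shrink/3 = 2.4/3 = 0.8%

0.8%


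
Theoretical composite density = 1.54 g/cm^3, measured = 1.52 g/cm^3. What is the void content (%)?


Void% = (rho_theo - rho_actual)/rho_theo * 100 = (1.54 - 1.52)/1.54 * 100 = 1.3%

1.3%


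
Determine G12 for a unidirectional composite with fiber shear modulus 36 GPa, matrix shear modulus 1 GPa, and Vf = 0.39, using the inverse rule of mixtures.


1/G12 = Vf/Gf + (1-Vf)/Gm = 0.39/36 + 0.61/1
G12 = 1.61 GPa

1.61 GPa


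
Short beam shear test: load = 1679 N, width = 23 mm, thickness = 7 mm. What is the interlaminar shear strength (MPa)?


ILSS = 3F/(4bh) = 3*1679/(4*23*7) = 7.82 MPa

7.82 MPa


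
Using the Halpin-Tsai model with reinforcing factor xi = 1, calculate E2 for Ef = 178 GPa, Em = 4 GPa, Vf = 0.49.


eta = (Ef/Em - 1)/(Ef/Em + xi) = (44.5 - 1)/(44.5 + 1) = 0.956
E2 = Em*(1+xi*eta*Vf)/(1-eta*Vf) = 11.05 GPa

11.05 GPa


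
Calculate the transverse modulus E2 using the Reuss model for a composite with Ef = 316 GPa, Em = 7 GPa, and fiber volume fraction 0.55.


1/E2 = Vf/Ef + (1-Vf)/Em = 0.55/316 + 0.45/7
E2 = 15.15 GPa

15.15 GPa


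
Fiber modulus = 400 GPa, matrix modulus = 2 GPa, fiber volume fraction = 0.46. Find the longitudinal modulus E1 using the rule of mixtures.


E1 = Ef*Vf + Em*(1-Vf) = 400*0.46 + 2*0.54 = 185.08 GPa

185.08 GPa


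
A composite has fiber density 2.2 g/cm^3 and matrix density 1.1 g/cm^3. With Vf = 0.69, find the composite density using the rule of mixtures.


rho_c = rho_f*Vf + rho_m*(1-Vf) = 2.2*0.69 + 1.1*0.31 = 1.859 g/cm^3

1.859 g/cm^3


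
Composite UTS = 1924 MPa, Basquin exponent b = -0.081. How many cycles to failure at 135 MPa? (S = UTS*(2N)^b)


N = 0.5 * (S/UTS)^(1/b) = 0.5 * (135/1924)^(1/-0.081) = 8.7962e+13 cycles

8.7962e+13 cycles


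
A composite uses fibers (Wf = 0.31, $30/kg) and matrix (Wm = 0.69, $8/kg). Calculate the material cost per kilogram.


Cost = cost_f*Wf + cost_m*Wm = 30*0.31 + 8*0.69 = $14.82/kg

$14.82/kg


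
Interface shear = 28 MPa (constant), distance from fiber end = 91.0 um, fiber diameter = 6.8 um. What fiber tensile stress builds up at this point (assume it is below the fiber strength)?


Force balance: sigma_f * (pi*d^2/4) = tau * (pi*d) * x  ->  sigma_f = 4 * tau * x / d
sigma_f = 4 * 28 * 91.0 / 6.8 = 1498.8 MPa

1498.8 MPa


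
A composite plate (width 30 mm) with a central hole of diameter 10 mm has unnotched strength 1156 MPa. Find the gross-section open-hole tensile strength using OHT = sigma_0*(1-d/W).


OHT = sigma_0*(1-d/W) = 1156*(1-10/30) = 770.7 MPa

770.7 MPa


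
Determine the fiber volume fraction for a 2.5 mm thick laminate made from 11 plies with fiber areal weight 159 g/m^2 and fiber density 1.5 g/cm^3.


Vf = n * FAW / (rho_f * h * 1000) = 11 * 159 / (1.5 * 2.5 * 1000) = 0.4664

0.4664


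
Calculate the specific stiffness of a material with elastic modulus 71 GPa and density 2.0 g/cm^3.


Specific stiffness = E/rho = 71/2.0 = 35.5 GPa/(g/cm^3)

35.5 GPa/(g/cm^3)


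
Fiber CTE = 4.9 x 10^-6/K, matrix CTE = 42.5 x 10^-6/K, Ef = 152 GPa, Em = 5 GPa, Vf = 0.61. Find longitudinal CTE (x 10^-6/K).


E1 = Ef*Vf + Em*(1-Vf) = 94.67
alpha_1 = (alpha_f*Ef*Vf + alpha_m*Em*(1-Vf))/E1 = 5.67 x 10^-6/K

5.67 x 10^-6/K


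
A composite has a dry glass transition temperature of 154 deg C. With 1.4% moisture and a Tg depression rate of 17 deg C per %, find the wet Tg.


Tg_wet = Tg_dry - k*moisture = 154 - 17*1.4 = 130.2 deg C

130.2 deg C


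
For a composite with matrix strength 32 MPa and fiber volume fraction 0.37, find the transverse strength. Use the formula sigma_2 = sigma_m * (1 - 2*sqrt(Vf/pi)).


factor = 1 - 2*sqrt(0.37/pi) = 0.3136
sigma_2 = 32 * 0.3136 = 10.04 MPa

10.04 MPa


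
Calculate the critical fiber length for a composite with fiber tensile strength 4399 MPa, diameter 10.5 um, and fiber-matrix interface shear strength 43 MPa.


Lc = sigma_f * d / (2 * tau_i) = 4399 * 10.5 / (2 * 43) = 537.1 um

537.1 um


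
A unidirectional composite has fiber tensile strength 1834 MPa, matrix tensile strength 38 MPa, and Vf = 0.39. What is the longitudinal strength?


sigma_1 = sigma_f*Vf + sigma_m*(1-Vf) = 1834*0.39 + 38*0.61 = 738.4 MPa

738.4 MPa


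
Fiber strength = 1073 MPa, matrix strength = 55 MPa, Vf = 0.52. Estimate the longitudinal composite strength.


sigma_1 = sigma_f*Vf + sigma_m*(1-Vf) = 1073*0.52 + 55*0.48 = 584.4 MPa

584.4 MPa


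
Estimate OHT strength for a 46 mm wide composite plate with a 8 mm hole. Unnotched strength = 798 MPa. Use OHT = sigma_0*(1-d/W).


OHT = sigma_0*(1-d/W) = 798*(1-8/46) = 659.2 MPa

659.2 MPa


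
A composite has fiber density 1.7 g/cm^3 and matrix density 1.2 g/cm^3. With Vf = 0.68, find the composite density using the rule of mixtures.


rho_c = rho_f*Vf + rho_m*(1-Vf) = 1.7*0.68 + 1.2*0.32 = 1.54 g/cm^3

1.54 g/cm^3


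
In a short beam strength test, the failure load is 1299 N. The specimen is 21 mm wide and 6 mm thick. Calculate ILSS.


ILSS = 3F/(4bh) = 3*1299/(4*21*6) = 7.73 MPa

7.73 MPa


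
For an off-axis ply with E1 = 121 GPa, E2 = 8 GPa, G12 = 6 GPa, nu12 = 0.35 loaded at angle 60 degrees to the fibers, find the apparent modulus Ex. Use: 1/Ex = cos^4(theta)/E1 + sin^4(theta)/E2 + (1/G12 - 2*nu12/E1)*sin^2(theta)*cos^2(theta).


cos^4(60) = 0.0625, sin^4(60) = 0.5625, sin^2(60)*cos^2(60) = 0.1875
1/G12 - 2*nu12/E1 = 1/6 - 2*0.35/121 = 0.160882 GPa^-1
1/Ex = 0.0625/121 + 0.5625/8 + 0.160882*0.1875 = 0.1009943 GPa^-1
Ex = 9.9 GPa

9.9 GPa


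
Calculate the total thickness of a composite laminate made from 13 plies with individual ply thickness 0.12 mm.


h = n * t_ply = 13 * 0.12 = 1.56 mm

1.56 mm


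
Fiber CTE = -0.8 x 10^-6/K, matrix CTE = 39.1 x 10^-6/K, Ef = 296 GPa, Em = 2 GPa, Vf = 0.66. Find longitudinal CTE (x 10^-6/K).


E1 = Ef*Vf + Em*(1-Vf) = 196.04
alpha_1 = (alpha_f*Ef*Vf + alpha_m*Em*(1-Vf))/E1 = -0.66 x 10^-6/K

-0.66 x 10^-6/K


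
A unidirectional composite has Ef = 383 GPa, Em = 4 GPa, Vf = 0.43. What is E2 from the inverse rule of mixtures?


1/E2 = Vf/Ef + (1-Vf)/Em = 0.43/383 + 0.57/4
E2 = 6.96 GPa

6.96 GPa


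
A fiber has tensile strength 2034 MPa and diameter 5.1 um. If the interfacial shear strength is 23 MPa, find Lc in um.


Lc = sigma_f * d / (2 * tau_i) = 2034 * 5.1 / (2 * 23) = 225.5 um

225.5 um


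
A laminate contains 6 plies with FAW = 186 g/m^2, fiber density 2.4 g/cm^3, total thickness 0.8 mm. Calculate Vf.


Vf = n * FAW / (rho_f * h * 1000) = 6 * 186 / (2.4 * 0.8 * 1000) = 0.5813

0.5813


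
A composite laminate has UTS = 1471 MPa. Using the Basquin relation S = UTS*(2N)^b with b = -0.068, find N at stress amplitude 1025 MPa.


N = 0.5 * (S/UTS)^(1/b) = 0.5 * (1025/1471)^(1/-0.068) = 101.4281 cycles

101.4281 cycles


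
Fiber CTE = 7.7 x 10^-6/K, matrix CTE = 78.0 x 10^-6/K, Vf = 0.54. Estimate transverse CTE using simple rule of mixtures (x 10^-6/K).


alpha_2 = alpha_f*Vf + alpha_m*(1-Vf) = 7.7*0.54 + 78.0*0.46 = 40.0 x 10^-6/K

40.0 x 10^-6/K


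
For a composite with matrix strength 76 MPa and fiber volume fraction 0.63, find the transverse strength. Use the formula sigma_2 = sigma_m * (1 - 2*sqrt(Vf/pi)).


factor = 1 - 2*sqrt(0.63/pi) = 0.1044
sigma_2 = 76 * 0.1044 = 7.93 MPa

7.93 MPa


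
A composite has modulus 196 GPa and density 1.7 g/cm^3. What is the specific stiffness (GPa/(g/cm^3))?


Specific stiffness = E/rho = 196/1.7 = 115.3 GPa/(g/cm^3)

115.3 GPa/(g/cm^3)


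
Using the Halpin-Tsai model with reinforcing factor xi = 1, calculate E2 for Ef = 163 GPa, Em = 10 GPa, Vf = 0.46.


eta = (Ef/Em - 1)/(Ef/Em + xi) = (16.3 - 1)/(16.3 + 1) = 0.8844
E2 = Em*(1+xi*eta*Vf)/(1-eta*Vf) = 23.72 GPa

23.72 GPa


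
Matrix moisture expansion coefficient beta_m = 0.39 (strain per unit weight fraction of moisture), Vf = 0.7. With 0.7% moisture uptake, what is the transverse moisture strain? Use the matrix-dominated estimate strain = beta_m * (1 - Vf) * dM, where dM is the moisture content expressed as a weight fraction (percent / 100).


dM = 0.7/100 = 0.007
strain = beta_m * (1-Vf) * dM = 0.39 * 0.3 * 0.007 = 0.000819

0.000819


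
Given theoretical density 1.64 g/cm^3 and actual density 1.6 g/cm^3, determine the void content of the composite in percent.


Void% = (rho_theo - rho_actual)/rho_theo * 100 = (1.64 - 1.6)/1.64 * 100 = 2.44%

2.44%


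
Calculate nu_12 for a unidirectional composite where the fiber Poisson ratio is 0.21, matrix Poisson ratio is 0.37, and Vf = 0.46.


nu_12 = nu_f*Vf + nu_m*(1-Vf) = 0.21*0.46 + 0.37*0.54 = 0.2964

0.2964


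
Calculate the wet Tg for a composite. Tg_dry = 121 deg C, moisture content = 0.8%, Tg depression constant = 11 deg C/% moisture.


Tg_wet = Tg_dry - k*moisture = 121 - 11*0.8 = 112.2 deg C

112.2 deg C


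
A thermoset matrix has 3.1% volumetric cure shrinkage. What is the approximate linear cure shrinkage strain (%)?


Linear shrinkage ≈ vol_shrink/3 = 3.1/3 = 1.033%

1.033%


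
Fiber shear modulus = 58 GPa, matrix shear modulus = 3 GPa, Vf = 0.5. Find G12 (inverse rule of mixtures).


1/G12 = Vf/Gf + (1-Vf)/Gm = 0.5/58 + 0.5/3
G12 = 5.7 GPa

5.7 GPa


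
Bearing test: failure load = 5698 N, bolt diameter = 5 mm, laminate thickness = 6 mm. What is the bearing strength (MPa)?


sigma_br = F/(d*h) = 5698/(5*6) = 189.9 MPa

189.9 MPa


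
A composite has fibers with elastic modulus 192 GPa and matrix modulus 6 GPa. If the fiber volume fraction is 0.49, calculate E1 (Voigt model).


E1 = Ef*Vf + Em*(1-Vf) = 192*0.49 + 6*0.51 = 97.14 GPa

97.14 GPa


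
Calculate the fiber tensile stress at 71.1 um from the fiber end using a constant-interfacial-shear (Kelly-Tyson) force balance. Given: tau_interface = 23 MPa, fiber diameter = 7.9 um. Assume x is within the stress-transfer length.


Force balance: sigma_f * (pi*d^2/4) = tau * (pi*d) * x  ->  sigma_f = 4 * tau * x / d
sigma_f = 4 * 23 * 71.1 / 7.9 = 828.0 MPa

828.0 MPa


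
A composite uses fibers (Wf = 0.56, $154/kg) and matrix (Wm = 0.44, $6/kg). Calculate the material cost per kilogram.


Cost = cost_f*Wf + cost_m*Wm = 154*0.56 + 6*0.44 = $88.88/kg

$88.88/kg


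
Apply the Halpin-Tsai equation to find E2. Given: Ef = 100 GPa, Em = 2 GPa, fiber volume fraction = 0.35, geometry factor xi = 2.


eta = (Ef/Em - 1)/(Ef/Em + xi) = (50.0 - 1)/(50.0 + 2) = 0.9423
E2 = Em*(1+xi*eta*Vf)/(1-eta*Vf) = 4.95 GPa

4.95 GPa


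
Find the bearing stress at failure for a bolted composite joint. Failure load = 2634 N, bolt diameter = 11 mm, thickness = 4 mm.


sigma_br = F/(d*h) = 2634/(11*4) = 59.9 MPa

59.9 MPa


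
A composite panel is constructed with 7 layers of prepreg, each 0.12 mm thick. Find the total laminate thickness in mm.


h = n * t_ply = 7 * 0.12 = 0.84 mm

0.84 mm


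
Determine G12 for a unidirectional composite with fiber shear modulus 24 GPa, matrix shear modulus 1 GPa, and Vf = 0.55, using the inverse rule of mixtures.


1/G12 = Vf/Gf + (1-Vf)/Gm = 0.55/24 + 0.45/1
G12 = 2.11 GPa

2.11 GPa


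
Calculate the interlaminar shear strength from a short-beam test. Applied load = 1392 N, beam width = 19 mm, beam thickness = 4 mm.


ILSS = 3F/(4bh) = 3*1392/(4*19*4) = 13.74 MPa

13.74 MPa


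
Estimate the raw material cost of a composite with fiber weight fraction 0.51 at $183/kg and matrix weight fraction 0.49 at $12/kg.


Cost = cost_f*Wf + cost_m*Wm = 183*0.51 + 12*0.49 = $99.21/kg

$99.21/kg


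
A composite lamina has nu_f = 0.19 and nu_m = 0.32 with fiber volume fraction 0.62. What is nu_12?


nu_12 = nu_f*Vf + nu_m*(1-Vf) = 0.19*0.62 + 0.32*0.38 = 0.2394

0.2394


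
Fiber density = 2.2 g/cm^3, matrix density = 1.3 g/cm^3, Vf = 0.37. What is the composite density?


rho_c = rho_f*Vf + rho_m*(1-Vf) = 2.2*0.37 + 1.3*0.63 = 1.633 g/cm^3

1.633 g/cm^3


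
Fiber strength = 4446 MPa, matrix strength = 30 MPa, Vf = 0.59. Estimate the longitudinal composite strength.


sigma_1 = sigma_f*Vf + sigma_m*(1-Vf) = 4446*0.59 + 30*0.41 = 2635.4 MPa

2635.4 MPa


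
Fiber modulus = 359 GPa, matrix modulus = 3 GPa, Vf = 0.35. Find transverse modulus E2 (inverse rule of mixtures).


1/E2 = Vf/Ef + (1-Vf)/Em = 0.35/359 + 0.65/3
E2 = 4.59 GPa

4.59 GPa


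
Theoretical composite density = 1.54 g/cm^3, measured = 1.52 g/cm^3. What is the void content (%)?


Void% = (rho_theo - rho_actual)/rho_theo * 100 = (1.54 - 1.52)/1.54 * 100 = 1.3%

1.3%


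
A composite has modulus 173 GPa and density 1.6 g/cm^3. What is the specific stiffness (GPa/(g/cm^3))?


Specific stiffness = E/rho = 173/1.6 = 108.1 GPa/(g/cm^3)

108.1 GPa/(g/cm^3)


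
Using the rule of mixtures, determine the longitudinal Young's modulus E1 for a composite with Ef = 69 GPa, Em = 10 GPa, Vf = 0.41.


E1 = Ef*Vf + Em*(1-Vf) = 69*0.41 + 10*0.59 = 34.19 GPa

34.19 GPa


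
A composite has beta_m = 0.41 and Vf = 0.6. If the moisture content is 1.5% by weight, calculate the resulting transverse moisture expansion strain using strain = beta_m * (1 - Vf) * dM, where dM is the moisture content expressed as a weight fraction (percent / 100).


dM = 1.5/100 = 0.015
strain = beta_m * (1-Vf) * dM = 0.41 * 0.4 * 0.015 = 0.00246

0.00246


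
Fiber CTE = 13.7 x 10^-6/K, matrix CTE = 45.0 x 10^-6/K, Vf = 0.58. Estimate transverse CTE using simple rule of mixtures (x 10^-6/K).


alpha_2 = alpha_f*Vf + alpha_m*(1-Vf) = 13.7*0.58 + 45.0*0.42 = 26.8 x 10^-6/K

26.8 x 10^-6/K


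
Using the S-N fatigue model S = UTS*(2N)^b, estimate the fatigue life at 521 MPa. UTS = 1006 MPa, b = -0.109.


N = 0.5 * (S/UTS)^(1/b) = 0.5 * (521/1006)^(1/-0.109) = 209.2299 cycles

209.2299 cycles


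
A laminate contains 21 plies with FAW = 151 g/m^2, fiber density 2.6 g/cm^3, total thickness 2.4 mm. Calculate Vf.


Vf = n * FAW / (rho_f * h * 1000) = 21 * 151 / (2.6 * 2.4 * 1000) = 0.5082

0.5082


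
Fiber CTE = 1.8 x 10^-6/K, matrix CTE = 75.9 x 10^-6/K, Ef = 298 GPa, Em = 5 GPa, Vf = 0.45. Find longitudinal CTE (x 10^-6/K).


E1 = Ef*Vf + Em*(1-Vf) = 136.85
alpha_1 = (alpha_f*Ef*Vf + alpha_m*Em*(1-Vf))/E1 = 3.29 x 10^-6/K

3.29 x 10^-6/K


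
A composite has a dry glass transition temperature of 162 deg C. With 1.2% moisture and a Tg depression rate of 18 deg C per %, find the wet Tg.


Tg_wet = Tg_dry - k*moisture = 162 - 18*1.2 = 140.4 deg C

140.4 deg C


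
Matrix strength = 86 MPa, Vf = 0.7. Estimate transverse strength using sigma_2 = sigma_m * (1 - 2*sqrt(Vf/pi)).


factor = 1 - 2*sqrt(0.7/pi) = 0.0559
sigma_2 = 86 * 0.0559 = 4.81 MPa

4.81 MPa


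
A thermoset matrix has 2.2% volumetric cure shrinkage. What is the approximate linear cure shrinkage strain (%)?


Linear shrinkage ≈ vol_shrink/3 = 2.2/3 = 0.733%

0.733%


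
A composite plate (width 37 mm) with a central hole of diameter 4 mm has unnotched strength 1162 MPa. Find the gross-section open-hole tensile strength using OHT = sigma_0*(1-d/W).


OHT = sigma_0*(1-d/W) = 1162*(1-4/37) = 1036.4 MPa

1036.4 MPa


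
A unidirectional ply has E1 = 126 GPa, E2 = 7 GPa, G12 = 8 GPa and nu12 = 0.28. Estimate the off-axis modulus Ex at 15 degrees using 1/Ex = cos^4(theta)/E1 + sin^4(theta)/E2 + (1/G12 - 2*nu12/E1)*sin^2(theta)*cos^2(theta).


cos^4(15) = 0.870513, sin^4(15) = 0.004487, sin^2(15)*cos^2(15) = 0.0625
1/G12 - 2*nu12/E1 = 1/8 - 2*0.28/126 = 0.120556 GPa^-1
1/Ex = 0.870513/126 + 0.004487/7 + 0.120556*0.0625 = 0.0150846 GPa^-1
Ex = 66.29 GPa

66.29 GPa


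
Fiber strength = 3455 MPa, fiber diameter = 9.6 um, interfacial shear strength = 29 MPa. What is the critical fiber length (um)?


Lc = sigma_f * d / (2 * tau_i) = 3455 * 9.6 / (2 * 29) = 571.9 um

571.9 um


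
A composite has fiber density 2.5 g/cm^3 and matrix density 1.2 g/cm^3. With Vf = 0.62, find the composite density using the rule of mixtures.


rho_c = rho_f*Vf + rho_m*(1-Vf) = 2.5*0.62 + 1.2*0.38 = 2.006 g/cm^3

2.006 g/cm^3


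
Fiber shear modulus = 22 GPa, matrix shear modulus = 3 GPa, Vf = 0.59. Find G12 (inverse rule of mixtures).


1/G12 = Vf/Gf + (1-Vf)/Gm = 0.59/22 + 0.41/3
G12 = 6.12 GPa

6.12 GPa


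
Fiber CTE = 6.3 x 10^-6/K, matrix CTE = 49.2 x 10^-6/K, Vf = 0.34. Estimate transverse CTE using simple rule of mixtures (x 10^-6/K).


alpha_2 = alpha_f*Vf + alpha_m*(1-Vf) = 6.3*0.34 + 49.2*0.66 = 34.6 x 10^-6/K

34.6 x 10^-6/K


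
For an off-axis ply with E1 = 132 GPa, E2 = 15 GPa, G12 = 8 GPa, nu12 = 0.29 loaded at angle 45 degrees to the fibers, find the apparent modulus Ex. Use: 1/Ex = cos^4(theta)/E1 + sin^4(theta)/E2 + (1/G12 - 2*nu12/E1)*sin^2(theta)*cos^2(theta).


cos^4(45) = 0.25, sin^4(45) = 0.25, sin^2(45)*cos^2(45) = 0.25
1/G12 - 2*nu12/E1 = 1/8 - 2*0.29/132 = 0.120606 GPa^-1
1/Ex = 0.25/132 + 0.25/15 + 0.120606*0.25 = 0.0487121 GPa^-1
Ex = 20.53 GPa

20.53 GPa


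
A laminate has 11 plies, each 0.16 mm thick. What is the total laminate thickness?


h = n * t_ply = 11 * 0.16 = 1.76 mm

1.76 mm


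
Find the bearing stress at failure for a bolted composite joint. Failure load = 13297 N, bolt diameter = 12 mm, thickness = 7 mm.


sigma_br = F/(d*h) = 13297/(12*7) = 158.3 MPa

158.3 MPa


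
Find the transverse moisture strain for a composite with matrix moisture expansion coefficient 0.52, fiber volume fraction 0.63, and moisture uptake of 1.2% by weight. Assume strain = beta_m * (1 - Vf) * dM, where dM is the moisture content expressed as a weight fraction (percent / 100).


dM = 1.2/100 = 0.012
strain = beta_m * (1-Vf) * dM = 0.52 * 0.37 * 0.012 = 0.0023088

0.0023088


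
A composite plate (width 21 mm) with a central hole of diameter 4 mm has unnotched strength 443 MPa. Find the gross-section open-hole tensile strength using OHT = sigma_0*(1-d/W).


OHT = sigma_0*(1-d/W) = 443*(1-4/21) = 358.6 MPa

358.6 MPa


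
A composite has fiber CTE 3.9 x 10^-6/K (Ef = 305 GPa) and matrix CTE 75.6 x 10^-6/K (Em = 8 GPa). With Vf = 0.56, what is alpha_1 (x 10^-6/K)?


E1 = Ef*Vf + Em*(1-Vf) = 174.32
alpha_1 = (alpha_f*Ef*Vf + alpha_m*Em*(1-Vf))/E1 = 5.35 x 10^-6/K

5.35 x 10^-6/K


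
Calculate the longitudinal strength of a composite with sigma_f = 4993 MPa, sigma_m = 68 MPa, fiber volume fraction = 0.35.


sigma_1 = sigma_f*Vf + sigma_m*(1-Vf) = 4993*0.35 + 68*0.65 = 1791.8 MPa

1791.8 MPa


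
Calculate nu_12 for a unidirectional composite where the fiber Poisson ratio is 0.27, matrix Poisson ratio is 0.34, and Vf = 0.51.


nu_12 = nu_f*Vf + nu_m*(1-Vf) = 0.27*0.51 + 0.34*0.49 = 0.3043

0.3043


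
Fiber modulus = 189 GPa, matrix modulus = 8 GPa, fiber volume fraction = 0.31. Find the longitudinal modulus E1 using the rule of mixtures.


E1 = Ef*Vf + Em*(1-Vf) = 189*0.31 + 8*0.69 = 64.11 GPa

64.11 GPa


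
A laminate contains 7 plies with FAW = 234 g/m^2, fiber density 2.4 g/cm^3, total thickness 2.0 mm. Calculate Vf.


Vf = n * FAW / (rho_f * h * 1000) = 7 * 234 / (2.4 * 2.0 * 1000) = 0.3413

0.3413


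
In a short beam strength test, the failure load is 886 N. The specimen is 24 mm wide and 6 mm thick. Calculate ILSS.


ILSS = 3F/(4bh) = 3*886/(4*24*6) = 4.61 MPa

4.61 MPa


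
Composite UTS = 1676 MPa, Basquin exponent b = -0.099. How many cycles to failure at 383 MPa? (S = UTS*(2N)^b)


N = 0.5 * (S/UTS)^(1/b) = 0.5 * (383/1676)^(1/-0.099) = 1.4944e+06 cycles

1.4944e+06 cycles


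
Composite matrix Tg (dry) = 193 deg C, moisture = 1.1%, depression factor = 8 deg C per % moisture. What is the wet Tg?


Tg_wet = Tg_dry - k*moisture = 193 - 8*1.1 = 184.2 deg C

184.2 deg C


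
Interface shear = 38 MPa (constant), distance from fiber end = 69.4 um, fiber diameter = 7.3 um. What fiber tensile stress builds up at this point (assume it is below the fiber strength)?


Force balance: sigma_f * (pi*d^2/4) = tau * (pi*d) * x  ->  sigma_f = 4 * tau * x / d
sigma_f = 4 * 38 * 69.4 / 7.3 = 1445.0 MPa

1445.0 MPa


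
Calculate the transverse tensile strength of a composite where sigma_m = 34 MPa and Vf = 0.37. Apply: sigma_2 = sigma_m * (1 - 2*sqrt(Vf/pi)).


factor = 1 - 2*sqrt(0.37/pi) = 0.3136
sigma_2 = 34 * 0.3136 = 10.66 MPa

10.66 MPa


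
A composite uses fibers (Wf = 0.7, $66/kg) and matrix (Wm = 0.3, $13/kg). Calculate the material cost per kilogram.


Cost = cost_f*Wf + cost_m*Wm = 66*0.7 + 13*0.3 = $50.1/kg

$50.1/kg


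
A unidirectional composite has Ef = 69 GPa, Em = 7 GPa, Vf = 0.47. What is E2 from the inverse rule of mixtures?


1/E2 = Vf/Ef + (1-Vf)/Em = 0.47/69 + 0.53/7
E2 = 12.12 GPa

12.12 GPa


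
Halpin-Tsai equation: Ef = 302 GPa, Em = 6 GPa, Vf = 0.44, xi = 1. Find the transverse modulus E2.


eta = (Ef/Em - 1)/(Ef/Em + xi) = (50.3333 - 1)/(50.3333 + 1) = 0.961
E2 = Em*(1+xi*eta*Vf)/(1-eta*Vf) = 14.79 GPa

14.79 GPa


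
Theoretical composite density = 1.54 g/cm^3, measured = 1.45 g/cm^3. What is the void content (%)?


Void% = (rho_theo - rho_actual)/rho_theo * 100 = (1.54 - 1.45)/1.54 * 100 = 5.84%

5.84%


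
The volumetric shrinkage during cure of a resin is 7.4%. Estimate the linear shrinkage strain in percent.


Linear shrinkage ≈ vol_shrink/3 = 7.4/3 = 2.467%

2.467%


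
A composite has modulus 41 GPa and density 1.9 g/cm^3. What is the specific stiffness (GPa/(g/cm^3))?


Specific stiffness = E/rho = 41/1.9 = 21.6 GPa/(g/cm^3)

21.6 GPa/(g/cm^3)


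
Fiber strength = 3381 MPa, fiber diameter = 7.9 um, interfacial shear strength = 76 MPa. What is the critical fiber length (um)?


Lc = sigma_f * d / (2 * tau_i) = 3381 * 7.9 / (2 * 76) = 175.7 um

175.7 um


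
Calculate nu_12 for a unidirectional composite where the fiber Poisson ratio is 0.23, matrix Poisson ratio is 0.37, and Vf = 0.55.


nu_12 = nu_f*Vf + nu_m*(1-Vf) = 0.23*0.55 + 0.37*0.45 = 0.293

0.293


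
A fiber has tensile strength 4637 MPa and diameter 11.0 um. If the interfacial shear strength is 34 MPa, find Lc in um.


Lc = sigma_f * d / (2 * tau_i) = 4637 * 11.0 / (2 * 34) = 750.1 um

750.1 um


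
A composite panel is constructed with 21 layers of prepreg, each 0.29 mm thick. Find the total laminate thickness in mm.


h = n * t_ply = 21 * 0.29 = 6.09 mm

6.09 mm


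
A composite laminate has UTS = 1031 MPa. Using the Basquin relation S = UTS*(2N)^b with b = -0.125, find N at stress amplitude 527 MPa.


N = 0.5 * (S/UTS)^(1/b) = 0.5 * (527/1031)^(1/-0.125) = 107.2888 cycles

107.2888 cycles


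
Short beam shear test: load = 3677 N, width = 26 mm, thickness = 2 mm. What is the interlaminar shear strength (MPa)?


ILSS = 3F/(4bh) = 3*3677/(4*26*2) = 53.03 MPa

53.03 MPa


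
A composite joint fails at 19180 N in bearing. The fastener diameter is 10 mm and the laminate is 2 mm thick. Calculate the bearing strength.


sigma_br = F/(d*h) = 19180/(10*2) = 959.0 MPa

959.0 MPa


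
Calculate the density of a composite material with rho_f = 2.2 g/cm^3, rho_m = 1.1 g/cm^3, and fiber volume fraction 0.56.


rho_c = rho_f*Vf + rho_m*(1-Vf) = 2.2*0.56 + 1.1*0.44 = 1.716 g/cm^3

1.716 g/cm^3


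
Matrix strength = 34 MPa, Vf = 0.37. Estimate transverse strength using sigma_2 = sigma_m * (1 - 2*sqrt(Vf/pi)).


factor = 1 - 2*sqrt(0.37/pi) = 0.3136
sigma_2 = 34 * 0.3136 = 10.66 MPa

10.66 MPa


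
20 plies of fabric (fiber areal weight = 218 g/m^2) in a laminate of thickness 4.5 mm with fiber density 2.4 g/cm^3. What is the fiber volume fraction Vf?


Vf = n * FAW / (rho_f * h * 1000) = 20 * 218 / (2.4 * 4.5 * 1000) = 0.4037

0.4037


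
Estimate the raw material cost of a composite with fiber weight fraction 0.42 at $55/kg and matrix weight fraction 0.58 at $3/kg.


Cost = cost_f*Wf + cost_m*Wm = 55*0.42 + 3*0.58 = $24.84/kg

$24.84/kg


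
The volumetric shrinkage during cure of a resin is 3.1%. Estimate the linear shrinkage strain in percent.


Linear shrinkage ≈ vol_shrink/3 = 3.1/3 = 1.033%

1.033%


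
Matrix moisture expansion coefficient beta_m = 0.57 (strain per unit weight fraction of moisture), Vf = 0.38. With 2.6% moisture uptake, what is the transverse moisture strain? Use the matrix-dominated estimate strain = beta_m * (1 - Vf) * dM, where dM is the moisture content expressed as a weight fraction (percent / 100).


dM = 2.6/100 = 0.026
strain = beta_m * (1-Vf) * dM = 0.57 * 0.62 * 0.026 = 0.0091884

0.0091884


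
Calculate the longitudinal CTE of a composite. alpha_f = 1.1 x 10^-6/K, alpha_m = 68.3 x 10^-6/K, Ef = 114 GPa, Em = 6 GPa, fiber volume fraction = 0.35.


E1 = Ef*Vf + Em*(1-Vf) = 43.8
alpha_1 = (alpha_f*Ef*Vf + alpha_m*Em*(1-Vf))/E1 = 7.08 x 10^-6/K

7.08 x 10^-6/K


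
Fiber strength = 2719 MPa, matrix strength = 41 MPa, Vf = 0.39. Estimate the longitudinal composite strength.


sigma_1 = sigma_f*Vf + sigma_m*(1-Vf) = 2719*0.39 + 41*0.61 = 1085.4 MPa

1085.4 MPa


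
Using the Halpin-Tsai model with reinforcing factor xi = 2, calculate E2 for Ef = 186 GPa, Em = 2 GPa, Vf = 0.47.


eta = (Ef/Em - 1)/(Ef/Em + xi) = (93.0 - 1)/(93.0 + 2) = 0.9684
E2 = Em*(1+xi*eta*Vf)/(1-eta*Vf) = 7.01 GPa

7.01 GPa


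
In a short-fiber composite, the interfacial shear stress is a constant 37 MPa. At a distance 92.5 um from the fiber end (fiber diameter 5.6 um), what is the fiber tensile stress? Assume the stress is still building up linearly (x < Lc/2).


Force balance: sigma_f * (pi*d^2/4) = tau * (pi*d) * x  ->  sigma_f = 4 * tau * x / d
sigma_f = 4 * 37 * 92.5 / 5.6 = 2444.6 MPa

2444.6 MPa


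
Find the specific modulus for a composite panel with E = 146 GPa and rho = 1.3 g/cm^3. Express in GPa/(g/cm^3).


Specific stiffness = E/rho = 146/1.3 = 112.3 GPa/(g/cm^3)

112.3 GPa/(g/cm^3)


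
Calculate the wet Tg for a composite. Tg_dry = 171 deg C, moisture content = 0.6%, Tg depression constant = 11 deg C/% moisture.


Tg_wet = Tg_dry - k*moisture = 171 - 11*0.6 = 164.4 deg C

164.4 deg C


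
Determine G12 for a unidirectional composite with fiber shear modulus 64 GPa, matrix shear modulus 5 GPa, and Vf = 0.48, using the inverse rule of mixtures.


1/G12 = Vf/Gf + (1-Vf)/Gm = 0.48/64 + 0.52/5
G12 = 8.97 GPa

8.97 GPa


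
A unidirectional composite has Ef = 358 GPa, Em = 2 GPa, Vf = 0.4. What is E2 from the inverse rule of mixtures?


1/E2 = Vf/Ef + (1-Vf)/Em = 0.4/358 + 0.6/2
E2 = 3.32 GPa

3.32 GPa


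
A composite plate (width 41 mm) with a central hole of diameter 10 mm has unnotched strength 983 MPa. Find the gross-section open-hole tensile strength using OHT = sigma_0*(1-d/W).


OHT = sigma_0*(1-d/W) = 983*(1-10/41) = 743.2 MPa

743.2 MPa


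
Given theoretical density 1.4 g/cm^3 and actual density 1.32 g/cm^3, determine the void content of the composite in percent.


Void% = (rho_theo - rho_actual)/rho_theo * 100 = (1.4 - 1.32)/1.4 * 100 = 5.71%

5.71%


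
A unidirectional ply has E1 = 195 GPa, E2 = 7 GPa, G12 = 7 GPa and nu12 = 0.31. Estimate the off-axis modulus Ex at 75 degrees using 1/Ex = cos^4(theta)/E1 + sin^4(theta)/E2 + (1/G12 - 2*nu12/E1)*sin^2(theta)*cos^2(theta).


cos^4(75) = 0.004487, sin^4(75) = 0.870513, sin^2(75)*cos^2(75) = 0.0625
1/G12 - 2*nu12/E1 = 1/7 - 2*0.31/195 = 0.139678 GPa^-1
1/Ex = 0.004487/195 + 0.870513/7 + 0.139678*0.0625 = 0.1331118 GPa^-1
Ex = 7.51 GPa

7.51 GPa


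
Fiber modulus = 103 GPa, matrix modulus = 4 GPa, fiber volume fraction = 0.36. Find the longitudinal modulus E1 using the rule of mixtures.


E1 = Ef*Vf + Em*(1-Vf) = 103*0.36 + 4*0.64 = 39.64 GPa

39.64 GPa


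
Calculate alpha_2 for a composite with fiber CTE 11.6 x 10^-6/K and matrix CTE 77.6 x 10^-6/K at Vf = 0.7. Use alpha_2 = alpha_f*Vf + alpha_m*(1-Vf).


alpha_2 = alpha_f*Vf + alpha_m*(1-Vf) = 11.6*0.7 + 77.6*0.3 = 31.4 x 10^-6/K

31.4 x 10^-6/K


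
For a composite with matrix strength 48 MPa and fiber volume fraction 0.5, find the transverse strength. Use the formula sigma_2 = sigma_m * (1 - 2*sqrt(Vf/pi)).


factor = 1 - 2*sqrt(0.5/pi) = 0.2021
sigma_2 = 48 * 0.2021 = 9.7 MPa

9.7 MPa


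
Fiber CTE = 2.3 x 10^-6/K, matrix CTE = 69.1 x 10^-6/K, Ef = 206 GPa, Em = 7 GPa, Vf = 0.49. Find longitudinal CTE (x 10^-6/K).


E1 = Ef*Vf + Em*(1-Vf) = 104.51
alpha_1 = (alpha_f*Ef*Vf + alpha_m*Em*(1-Vf))/E1 = 4.58 x 10^-6/K

4.58 x 10^-6/K


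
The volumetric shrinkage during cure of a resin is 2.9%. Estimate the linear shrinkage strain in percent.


Linear shrinkage ≈ vol_shrink/3 = 2.9/3 = 0.967%

0.967%


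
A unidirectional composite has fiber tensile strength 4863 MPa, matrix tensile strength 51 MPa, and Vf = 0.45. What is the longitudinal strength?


sigma_1 = sigma_f*Vf + sigma_m*(1-Vf) = 4863*0.45 + 51*0.55 = 2216.4 MPa

2216.4 MPa


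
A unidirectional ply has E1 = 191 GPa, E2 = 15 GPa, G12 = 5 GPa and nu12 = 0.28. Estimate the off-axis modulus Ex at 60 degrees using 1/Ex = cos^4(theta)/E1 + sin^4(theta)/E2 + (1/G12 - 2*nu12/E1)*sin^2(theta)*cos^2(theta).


cos^4(60) = 0.0625, sin^4(60) = 0.5625, sin^2(60)*cos^2(60) = 0.1875
1/G12 - 2*nu12/E1 = 1/5 - 2*0.28/191 = 0.197068 GPa^-1
1/Ex = 0.0625/191 + 0.5625/15 + 0.197068*0.1875 = 0.0747775 GPa^-1
Ex = 13.37 GPa

13.37 GPa


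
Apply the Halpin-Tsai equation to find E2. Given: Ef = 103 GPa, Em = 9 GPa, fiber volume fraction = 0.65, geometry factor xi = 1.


eta = (Ef/Em - 1)/(Ef/Em + xi) = (11.4444 - 1)/(11.4444 + 1) = 0.8393
E2 = Em*(1+xi*eta*Vf)/(1-eta*Vf) = 30.61 GPa

30.61 GPa


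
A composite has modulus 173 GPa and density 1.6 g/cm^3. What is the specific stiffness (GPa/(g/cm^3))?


Specific stiffness = E/rho = 173/1.6 = 108.1 GPa/(g/cm^3)

108.1 GPa/(g/cm^3)


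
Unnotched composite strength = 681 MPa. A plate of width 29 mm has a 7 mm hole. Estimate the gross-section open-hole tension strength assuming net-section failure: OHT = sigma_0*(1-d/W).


OHT = sigma_0*(1-d/W) = 681*(1-7/29) = 516.6 MPa

516.6 MPa


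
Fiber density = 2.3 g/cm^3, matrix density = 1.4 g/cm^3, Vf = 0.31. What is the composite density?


rho_c = rho_f*Vf + rho_m*(1-Vf) = 2.3*0.31 + 1.4*0.69 = 1.679 g/cm^3

1.679 g/cm^3


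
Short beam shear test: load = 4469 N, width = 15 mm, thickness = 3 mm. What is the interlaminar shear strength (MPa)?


ILSS = 3F/(4bh) = 3*4469/(4*15*3) = 74.48 MPa

74.48 MPa


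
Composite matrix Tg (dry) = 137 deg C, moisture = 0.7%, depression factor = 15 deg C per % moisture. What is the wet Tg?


Tg_wet = Tg_dry - k*moisture = 137 - 15*0.7 = 126.5 deg C

126.5 deg C
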